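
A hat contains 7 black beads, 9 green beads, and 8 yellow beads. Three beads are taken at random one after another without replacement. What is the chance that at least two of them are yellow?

Sum the hypergeometric tail for j = 2,…,3 yellow beads.
Favorable = C(8,2)·C(16,1) + C(8,3)·C(16,0) = 504; total = C(24,3) = 2024.
P = 504/2024 = 63/253 ≈ 0.2490.

63/253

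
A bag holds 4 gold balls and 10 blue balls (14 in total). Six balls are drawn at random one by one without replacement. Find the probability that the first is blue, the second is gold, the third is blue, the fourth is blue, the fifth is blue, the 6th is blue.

Multiply the conditional probability of each draw in order, without replacement, so each draw removes one from its color and from the total.
P = (10/14) · (4/13) · (9/12) · (8/11) · (7/10) · (6/9) = 8/143 ≈ 0.0559.

8/143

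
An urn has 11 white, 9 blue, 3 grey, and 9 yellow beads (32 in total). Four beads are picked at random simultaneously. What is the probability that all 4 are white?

Unordered draws without replacement: count favorable combinations over C(32,4).
Favorable = C(11,4) · C(9,0) · C(3,0) · C(9,0) = 330; total = C(32,4) = 35960.
P = 330/35960 = 33/3596 ≈ 0.0092.

33/3596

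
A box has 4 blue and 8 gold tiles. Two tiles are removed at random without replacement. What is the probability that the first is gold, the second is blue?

Multiply the conditional probability of each draw in order, without replacement, so each draw removes one from its color and from the total.
P = (8/12) · (4/11) = 8/33 ≈ 0.2424.

8/33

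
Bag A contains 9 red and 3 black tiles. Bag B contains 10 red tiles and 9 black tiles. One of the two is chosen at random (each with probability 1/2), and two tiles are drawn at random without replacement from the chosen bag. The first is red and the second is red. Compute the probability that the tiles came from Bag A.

P(E | Bag A) = 6/11; P(E | Bag B) = 5/19.
P(E) = 1/2·6/11 + 1/2·5/19 = 169/418.
By Bayes' rule, P(Bag A | E) = 3/11 / 169/418 = 114/169 ≈ 0.6746.

114/169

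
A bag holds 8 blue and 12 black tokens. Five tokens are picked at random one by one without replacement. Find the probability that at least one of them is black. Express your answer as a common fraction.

1931/1938

Use the complement: P(at least one black) = 1 − P(no black).
P(none) = C(8,5)/C(20,5) = 56/15504.
So P = 1 − 56/15504 = 1931/1938 ≈ 0.9964.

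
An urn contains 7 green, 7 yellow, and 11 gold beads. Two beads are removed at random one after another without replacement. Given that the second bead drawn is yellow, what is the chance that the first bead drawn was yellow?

P(first=yellow and the second bead drawn is yellow) = (7/25)·(6/24) = 7/100.
P(the second bead drawn is yellow) = Σ over first color = 49/600 + 7/100 + 77/600 = 7/25.
By Bayes, P(first=yellow | the second bead drawn is yellow) = 7/100 / 7/25 = 1/4 ≈ 0.2500.

1/4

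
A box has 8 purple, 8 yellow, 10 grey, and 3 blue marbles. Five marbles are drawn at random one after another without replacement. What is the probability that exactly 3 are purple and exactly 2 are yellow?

224/16965

Unordered draws without replacement: count favorable combinations over C(29,5).
Favorable = C(8,3) · C(8,2) · C(10,0) · C(3,0) = 1568; total = C(29,5) = 118755.
P = 1568/118755 = 224/16965 ≈ 0.0132.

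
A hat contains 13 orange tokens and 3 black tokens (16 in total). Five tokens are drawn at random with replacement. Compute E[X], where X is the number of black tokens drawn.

15/16

By linearity of expectation, E[X] = Σ P(draw i is black); each independent draw has P(black) = 3/16.
E[X] = 5 · 3/16 = 15/16 ≈ 0.9375.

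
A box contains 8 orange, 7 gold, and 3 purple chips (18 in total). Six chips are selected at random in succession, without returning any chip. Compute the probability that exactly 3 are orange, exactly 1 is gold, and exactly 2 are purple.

Unordered draws without replacement: count favorable combinations over C(18,6).
Favorable = C(8,3) · C(7,1) · C(3,2) = 1176; total = C(18,6) = 18564.
P = 1176/18564 = 14/221 ≈ 0.0633.

14/221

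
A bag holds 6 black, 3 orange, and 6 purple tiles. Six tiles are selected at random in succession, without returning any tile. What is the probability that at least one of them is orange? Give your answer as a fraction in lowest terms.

Use the complement: P(at least one orange) = 1 − P(no orange).
P(none) = C(12,6)/C(15,6) = 924/5005.
So P = 1 − 924/5005 = 53/65 ≈ 0.8154.

53/65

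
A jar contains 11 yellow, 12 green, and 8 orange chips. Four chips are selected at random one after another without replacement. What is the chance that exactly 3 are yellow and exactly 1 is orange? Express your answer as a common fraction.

264/6293

Unordered draws without replacement: count favorable combinations over C(31,4).
Favorable = C(11,3) · C(12,0) · C(8,1) = 1320; total = C(31,4) = 31465.
P = 1320/31465 = 264/6293 ≈ 0.0420.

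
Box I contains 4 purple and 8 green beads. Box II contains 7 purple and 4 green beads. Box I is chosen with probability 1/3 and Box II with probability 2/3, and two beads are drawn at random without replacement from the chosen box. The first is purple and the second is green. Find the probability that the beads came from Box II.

21/31

P(E | Box I) = 8/33; P(E | Box II) = 14/55.
P(E) = 1/3·8/33 + 2/3·14/55 = 124/495.
By Bayes' rule, P(Box II | E) = 28/165 / 124/495 = 21/31 ≈ 0.6774.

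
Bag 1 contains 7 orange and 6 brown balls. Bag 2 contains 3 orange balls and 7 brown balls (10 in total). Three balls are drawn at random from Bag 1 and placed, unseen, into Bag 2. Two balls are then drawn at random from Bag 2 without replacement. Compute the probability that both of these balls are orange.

Condition on how many of the transferred balls are orange (from Bag 1: 7 orange of 13; then Bag 2 has 13 total).
  0 orange: C(7,0)C(6,3)/C(13,3) = 10/143; then P = C(3,2)/C(13,2) = 1/26
  1 orange: C(7,1)C(6,2)/C(13,3) = 105/286; then P = C(4,2)/C(13,2) = 1/13
  2 orange: C(7,2)C(6,1)/C(13,3) = 63/143; then P = C(5,2)/C(13,2) = 5/39
  3 orange: C(7,3)C(6,0)/C(13,3) = 35/286; then P = C(6,2)/C(13,2) = 5/26
P(both orange) = 75/676 ≈ 0.1109.

75/676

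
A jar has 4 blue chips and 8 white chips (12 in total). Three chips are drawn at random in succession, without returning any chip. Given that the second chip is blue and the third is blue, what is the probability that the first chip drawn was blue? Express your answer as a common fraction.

P(first=blue and the second chip is blue and the third is blue) = (4/12)·(3/11)·(2/10) = 1/55.
P(E) = Σ over first color = 1/55 + 4/55 = 1/11.
By Bayes, P(first=blue | E) = 1/55 / 1/11 = 1/5 ≈ 0.2000.

1/5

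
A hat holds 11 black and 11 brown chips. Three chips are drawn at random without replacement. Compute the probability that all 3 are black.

Unordered draws without replacement: count favorable combinations over C(22,3).
Favorable = C(11,3) · C(11,0) = 165; total = C(22,3) = 1540.
P = 165/1540 = 3/28 ≈ 0.1071.

3/28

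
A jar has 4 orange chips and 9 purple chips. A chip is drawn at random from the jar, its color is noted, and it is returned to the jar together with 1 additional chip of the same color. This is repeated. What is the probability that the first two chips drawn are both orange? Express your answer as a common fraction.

10/91

After a orange draw the jar holds 5 orange out of 14.
P = (4/13)·(5/14) = 10/91 ≈ 0.1099.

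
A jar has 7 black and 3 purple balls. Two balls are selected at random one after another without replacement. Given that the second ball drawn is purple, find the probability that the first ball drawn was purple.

P(first=purple and the second ball drawn is purple) = (3/10)·(2/9) = 1/15.
P(the second ball drawn is purple) = Σ over first color = 7/30 + 1/15 = 3/10.
By Bayes, P(first=purple | the second ball drawn is purple) = 1/15 / 3/10 = 2/9 ≈ 0.2222.

2/9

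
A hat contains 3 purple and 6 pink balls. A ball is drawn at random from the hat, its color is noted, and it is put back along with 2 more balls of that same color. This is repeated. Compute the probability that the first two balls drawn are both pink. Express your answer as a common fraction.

16/33

After a pink draw the hat holds 8 pink out of 11.
P = (6/9)·(8/11) = 16/33 ≈ 0.4848.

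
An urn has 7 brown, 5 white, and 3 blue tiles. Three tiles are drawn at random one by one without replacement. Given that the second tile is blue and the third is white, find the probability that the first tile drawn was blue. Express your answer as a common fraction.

P(first=blue and the second tile is blue and the third is white) = (3/15)·(2/14)·(5/13) = 1/91.
P(E) = Σ over first color = 1/26 + 2/91 + 1/91 = 1/14.
By Bayes, P(first=blue | E) = 1/91 / 1/14 = 2/13 ≈ 0.1538.

2/13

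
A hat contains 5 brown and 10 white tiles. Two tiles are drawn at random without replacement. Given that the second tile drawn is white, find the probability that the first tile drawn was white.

9/14

P(first=white and the second tile drawn is white) = (10/15)·(9/14) = 3/7.
P(the second tile drawn is white) = Σ over first color = 5/21 + 3/7 = 2/3.
By Bayes, P(first=white | the second tile drawn is white) = 3/7 / 2/3 = 9/14 ≈ 0.6429.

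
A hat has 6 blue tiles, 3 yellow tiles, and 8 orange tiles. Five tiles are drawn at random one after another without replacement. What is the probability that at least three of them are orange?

193/442

Sum the hypergeometric tail for j = 3,…,5 orange tiles.
Favorable = C(8,3)·C(9,2) + C(8,4)·C(9,1) + C(8,5)·C(9,0) = 2702; total = C(17,5) = 6188.
P = 2702/6188 = 193/442 ≈ 0.4367.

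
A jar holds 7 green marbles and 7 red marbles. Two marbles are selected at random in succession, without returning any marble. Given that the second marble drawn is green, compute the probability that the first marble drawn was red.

P(first=red and the second marble drawn is green) = (7/14)·(7/13) = 7/26.
P(the second marble drawn is green) = Σ over first color = 3/13 + 7/26 = 1/2.
By Bayes, P(first=red | the second marble drawn is green) = 7/26 / 1/2 = 7/13 ≈ 0.5385.

7/13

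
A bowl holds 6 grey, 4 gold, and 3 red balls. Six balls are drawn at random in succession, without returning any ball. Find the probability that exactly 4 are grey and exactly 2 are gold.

15/286

Unordered draws without replacement: count favorable combinations over C(13,6).
Favorable = C(6,4) · C(4,2) · C(3,0) = 90; total = C(13,6) = 1716.
P = 90/1716 = 15/286 ≈ 0.0524.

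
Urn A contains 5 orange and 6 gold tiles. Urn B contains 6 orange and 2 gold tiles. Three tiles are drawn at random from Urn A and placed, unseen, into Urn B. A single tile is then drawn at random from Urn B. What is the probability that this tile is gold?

Condition on how many of the transferred tiles are gold (from Urn A: 6 gold of 11; then Urn B has 11 total).
  0 gold: C(6,0)C(5,3)/C(11,3) = 2/33; then P = 2/11
  1 gold: C(6,1)C(5,2)/C(11,3) = 4/11; then P = 3/11
  2 gold: C(6,2)C(5,1)/C(11,3) = 5/11; then P = 4/11
  3 gold: C(6,3)C(5,0)/C(11,3) = 4/33; then P = 5/11
P(gold from Urn B) = 40/121 ≈ 0.3306.

40/121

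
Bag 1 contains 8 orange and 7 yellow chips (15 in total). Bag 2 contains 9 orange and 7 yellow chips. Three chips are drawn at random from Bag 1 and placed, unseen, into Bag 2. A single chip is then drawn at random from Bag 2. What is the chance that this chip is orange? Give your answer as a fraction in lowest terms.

53/95

Condition on how many of the transferred chips are orange (from Bag 1: 8 orange of 15; then Bag 2 has 19 total).
  0 orange: C(8,0)C(7,3)/C(15,3) = 1/13; then P = 9/19
  1 orange: C(8,1)C(7,2)/C(15,3) = 24/65; then P = 10/19
  2 orange: C(8,2)C(7,1)/C(15,3) = 28/65; then P = 11/19
  3 orange: C(8,3)C(7,0)/C(15,3) = 8/65; then P = 12/19
P(orange from Bag 2) = 53/95 ≈ 0.5579.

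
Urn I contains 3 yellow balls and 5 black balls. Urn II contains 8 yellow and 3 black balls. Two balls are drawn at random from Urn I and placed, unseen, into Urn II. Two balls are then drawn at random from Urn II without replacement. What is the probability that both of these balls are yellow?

955/2184

Condition on how many of the transferred balls are yellow (from Urn I: 3 yellow of 8; then Urn II has 13 total).
  0 yellow: C(3,0)C(5,2)/C(8,2) = 5/14; then P = C(8,2)/C(13,2) = 14/39
  1 yellow: C(3,1)C(5,1)/C(8,2) = 15/28; then P = C(9,2)/C(13,2) = 6/13
  2 yellow: C(3,2)C(5,0)/C(8,2) = 3/28; then P = C(10,2)/C(13,2) = 15/26
P(both yellow) = 955/2184 ≈ 0.4373.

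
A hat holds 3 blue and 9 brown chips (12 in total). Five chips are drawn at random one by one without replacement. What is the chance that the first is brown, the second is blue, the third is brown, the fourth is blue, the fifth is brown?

7/220

Multiply the conditional probability of each draw in order, without replacement, so each draw removes one from its color and from the total.
P = (9/12) · (3/11) · (8/10) · (2/9) · (7/8) = 7/220 ≈ 0.0318.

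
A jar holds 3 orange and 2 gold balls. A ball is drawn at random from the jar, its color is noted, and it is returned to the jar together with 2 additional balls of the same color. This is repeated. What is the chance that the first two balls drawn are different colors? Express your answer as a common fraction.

Either orange then gold, or gold then orange; after the first draw the total is 7.
P = (3/5)·(2/7) + (2/5)·(3/7) = 12/35 ≈ 0.3429.

12/35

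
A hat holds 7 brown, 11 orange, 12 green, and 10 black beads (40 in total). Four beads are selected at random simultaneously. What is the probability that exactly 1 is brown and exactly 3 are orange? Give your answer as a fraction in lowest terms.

231/18278

Unordered draws without replacement: count favorable combinations over C(40,4).
Favorable = C(7,1) · C(11,3) · C(12,0) · C(10,0) = 1155; total = C(40,4) = 91390.
P = 1155/91390 = 231/18278 ≈ 0.0126.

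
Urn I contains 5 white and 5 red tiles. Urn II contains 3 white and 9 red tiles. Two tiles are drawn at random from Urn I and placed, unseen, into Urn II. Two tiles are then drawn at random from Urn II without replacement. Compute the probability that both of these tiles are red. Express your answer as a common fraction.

Condition on how many of the transferred tiles are red (from Urn I: 5 red of 10; then Urn II has 14 total).
  0 red: C(5,0)C(5,2)/C(10,2) = 2/9; then P = C(9,2)/C(14,2) = 36/91
  1 red: C(5,1)C(5,1)/C(10,2) = 5/9; then P = C(10,2)/C(14,2) = 45/91
  2 red: C(5,2)C(5,0)/C(10,2) = 2/9; then P = C(11,2)/C(14,2) = 55/91
P(both red) = 407/819 ≈ 0.4969.

407/819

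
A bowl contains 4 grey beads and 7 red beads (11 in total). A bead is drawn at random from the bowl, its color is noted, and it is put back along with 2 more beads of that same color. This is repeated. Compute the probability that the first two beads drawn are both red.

After a red draw the bowl holds 9 red out of 13.
P = (7/11)·(9/13) = 63/143 ≈ 0.4406.

63/143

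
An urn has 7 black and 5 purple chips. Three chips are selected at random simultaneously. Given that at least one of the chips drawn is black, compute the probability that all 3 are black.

1/6

P(all 3 black) = C(7,3)/C(12,3) = 7/44; P(at least one black) = 1 − C(5,3)/C(12,3) = 21/22.
Since 'all 3 black' ⊆ 'at least one black', P(all 3 | at least one) = 7/44 / 21/22 = 1/6 ≈ 0.1667.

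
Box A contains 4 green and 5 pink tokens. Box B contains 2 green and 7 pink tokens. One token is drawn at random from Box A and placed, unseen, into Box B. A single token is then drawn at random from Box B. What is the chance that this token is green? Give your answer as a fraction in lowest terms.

Condition on how many of the transferred tokens are green (from Box A: 4 green of 9; then Box B has 10 total).
  0 green: C(4,0)C(5,1)/C(9,1) = 5/9; then P = 2/10
  1 green: C(4,1)C(5,0)/C(9,1) = 4/9; then P = 3/10
P(green from Box B) = 11/45 ≈ 0.2444.

11/45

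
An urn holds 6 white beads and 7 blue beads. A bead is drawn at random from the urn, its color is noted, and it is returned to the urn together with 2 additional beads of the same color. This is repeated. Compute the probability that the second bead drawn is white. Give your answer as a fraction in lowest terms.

6/13

Condition on the first draw. If first is white (prob 6/13), second-white has prob (8)/(15); if not (prob 7/13), it has prob 6/(15).
P = (6/13)·(8/15) + (7/13)·(6/15) = 6/13 ≈ 0.4615.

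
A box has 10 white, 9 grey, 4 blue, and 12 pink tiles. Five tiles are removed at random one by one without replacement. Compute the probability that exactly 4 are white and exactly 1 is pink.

45/5797

Unordered draws without replacement: count favorable combinations over C(35,5).
Favorable = C(10,4) · C(9,0) · C(4,0) · C(12,1) = 2520; total = C(35,5) = 324632.
P = 2520/324632 = 45/5797 ≈ 0.0078.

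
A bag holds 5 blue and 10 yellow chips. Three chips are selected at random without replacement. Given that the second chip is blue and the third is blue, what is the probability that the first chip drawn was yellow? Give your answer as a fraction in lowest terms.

P(first=yellow and the second chip is blue and the third is blue) = (10/15)·(5/14)·(4/13) = 20/273.
P(E) = Σ over first color = 2/91 + 20/273 = 2/21.
By Bayes, P(first=yellow | E) = 20/273 / 2/21 = 10/13 ≈ 0.7692.

10/13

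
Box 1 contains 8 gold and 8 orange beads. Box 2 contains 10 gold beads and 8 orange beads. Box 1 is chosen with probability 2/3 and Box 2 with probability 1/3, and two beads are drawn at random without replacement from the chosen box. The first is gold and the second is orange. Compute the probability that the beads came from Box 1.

51/76

P(E | Box 1) = 4/15; P(E | Box 2) = 40/153.
P(E) = 2/3·4/15 + 1/3·40/153 = 608/2295.
By Bayes' rule, P(Box 1 | E) = 8/45 / 608/2295 = 51/76 ≈ 0.6711.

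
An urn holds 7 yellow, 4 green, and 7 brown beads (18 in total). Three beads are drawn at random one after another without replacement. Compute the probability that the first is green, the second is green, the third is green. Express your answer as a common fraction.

Multiply the conditional probability of each draw in order, without replacement, so each draw removes one from its color and from the total.
P = (4/18) · (3/17) · (2/16) = 1/204 ≈ 0.0049.

1/204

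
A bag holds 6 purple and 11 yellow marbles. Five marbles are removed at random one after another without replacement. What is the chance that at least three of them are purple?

1271/6188

Sum the hypergeometric tail for j = 3,…,5 purple marbles.
Favorable = C(6,3)·C(11,2) + C(6,4)·C(11,1) + C(6,5)·C(11,0) = 1271; total = C(17,5) = 6188.
P = 1271/6188 = 1271/6188 ≈ 0.2054.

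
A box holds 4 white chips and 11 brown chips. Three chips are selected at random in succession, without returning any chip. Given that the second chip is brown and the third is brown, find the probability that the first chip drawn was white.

P(first=white and the second chip is brown and the third is brown) = (4/15)·(11/14)·(10/13) = 44/273.
P(E) = Σ over first color = 44/273 + 33/91 = 11/21.
By Bayes, P(first=white | E) = 44/273 / 11/21 = 4/13 ≈ 0.3077.

4/13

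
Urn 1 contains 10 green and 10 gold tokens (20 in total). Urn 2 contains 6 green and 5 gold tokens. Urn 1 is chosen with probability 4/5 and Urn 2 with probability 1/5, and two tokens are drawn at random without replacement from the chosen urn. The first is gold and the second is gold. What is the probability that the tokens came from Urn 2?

P(E | Urn 1) = 9/38; P(E | Urn 2) = 2/11.
P(E) = 4/5·9/38 + 1/5·2/11 = 236/1045.
By Bayes' rule, P(Urn 2 | E) = 2/55 / 236/1045 = 19/118 ≈ 0.1610.

19/118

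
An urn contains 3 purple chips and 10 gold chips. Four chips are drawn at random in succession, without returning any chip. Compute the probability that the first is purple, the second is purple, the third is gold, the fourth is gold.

9/286

Multiply the conditional probability of each draw in order, without replacement, so each draw removes one from its color and from the total.
P = (3/13) · (2/12) · (10/11) · (9/10) = 9/286 ≈ 0.0315.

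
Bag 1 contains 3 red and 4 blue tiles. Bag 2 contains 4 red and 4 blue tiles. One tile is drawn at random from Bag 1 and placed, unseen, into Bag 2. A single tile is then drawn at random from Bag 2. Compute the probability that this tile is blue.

Condition on how many of the transferred tiles are blue (from Bag 1: 4 blue of 7; then Bag 2 has 9 total).
  0 blue: C(4,0)C(3,1)/C(7,1) = 3/7; then P = 4/9
  1 blue: C(4,1)C(3,0)/C(7,1) = 4/7; then P = 5/9
P(blue from Bag 2) = 32/63 ≈ 0.5079.

32/63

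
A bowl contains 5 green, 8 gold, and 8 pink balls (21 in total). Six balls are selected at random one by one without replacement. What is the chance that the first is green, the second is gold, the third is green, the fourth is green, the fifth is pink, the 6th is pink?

2/2907

Multiply the conditional probability of each draw in order, without replacement, so each draw removes one from its color and from the total.
P = (5/21) · (8/20) · (4/19) · (3/18) · (8/17) · (7/16) = 2/2907 ≈ 0.0007.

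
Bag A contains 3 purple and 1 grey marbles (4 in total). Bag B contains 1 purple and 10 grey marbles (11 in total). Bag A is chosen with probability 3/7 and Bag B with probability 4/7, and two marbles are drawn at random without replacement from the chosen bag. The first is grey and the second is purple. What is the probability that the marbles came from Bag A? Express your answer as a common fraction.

P(E | Bag A) = 1/4; P(E | Bag B) = 1/11.
P(E) = 3/7·1/4 + 4/7·1/11 = 7/44.
By Bayes' rule, P(Bag A | E) = 3/28 / 7/44 = 33/49 ≈ 0.6735.

33/49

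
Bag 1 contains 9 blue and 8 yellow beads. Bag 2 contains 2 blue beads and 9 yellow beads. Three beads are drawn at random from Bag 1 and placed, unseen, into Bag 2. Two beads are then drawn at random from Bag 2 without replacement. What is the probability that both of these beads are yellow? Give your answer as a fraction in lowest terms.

129/238

Condition on how many of the transferred beads are yellow (from Bag 1: 8 yellow of 17; then Bag 2 has 14 total).
  0 yellow: C(8,0)C(9,3)/C(17,3) = 21/170; then P = C(9,2)/C(14,2) = 36/91
  1 yellow: C(8,1)C(9,2)/C(17,3) = 36/85; then P = C(10,2)/C(14,2) = 45/91
  2 yellow: C(8,2)C(9,1)/C(17,3) = 63/170; then P = C(11,2)/C(14,2) = 55/91
  3 yellow: C(8,3)C(9,0)/C(17,3) = 7/85; then P = C(12,2)/C(14,2) = 66/91
P(both yellow) = 129/238 ≈ 0.5420.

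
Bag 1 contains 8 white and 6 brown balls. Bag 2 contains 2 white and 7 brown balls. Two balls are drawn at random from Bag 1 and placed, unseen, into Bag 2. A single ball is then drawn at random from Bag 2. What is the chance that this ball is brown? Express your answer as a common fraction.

5/7

Condition on how many of the transferred balls are brown (from Bag 1: 6 brown of 14; then Bag 2 has 11 total).
  0 brown: C(6,0)C(8,2)/C(14,2) = 4/13; then P = 7/11
  1 brown: C(6,1)C(8,1)/C(14,2) = 48/91; then P = 8/11
  2 brown: C(6,2)C(8,0)/C(14,2) = 15/91; then P = 9/11
P(brown from Bag 2) = 5/7 ≈ 0.7143.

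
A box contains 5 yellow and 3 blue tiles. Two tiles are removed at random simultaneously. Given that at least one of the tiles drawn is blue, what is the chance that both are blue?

P(both blue) = C(3,2)/C(8,2) = 3/28; P(at least one blue) = 1 − C(5,2)/C(8,2) = 9/14.
Since 'both blue' ⊆ 'at least one blue', P(both | at least one) = 3/28 / 9/14 = 1/6 ≈ 0.1667.

1/6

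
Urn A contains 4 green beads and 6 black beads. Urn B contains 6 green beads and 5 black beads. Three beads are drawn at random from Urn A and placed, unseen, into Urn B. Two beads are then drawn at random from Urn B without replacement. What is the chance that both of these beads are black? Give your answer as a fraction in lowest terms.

20/91

Condition on how many of the transferred beads are black (from Urn A: 6 black of 10; then Urn B has 14 total).
  0 black: C(6,0)C(4,3)/C(10,3) = 1/30; then P = C(5,2)/C(14,2) = 10/91
  1 black: C(6,1)C(4,2)/C(10,3) = 3/10; then P = C(6,2)/C(14,2) = 15/91
  2 black: C(6,2)C(4,1)/C(10,3) = 1/2; then P = C(7,2)/C(14,2) = 3/13
  3 black: C(6,3)C(4,0)/C(10,3) = 1/6; then P = C(8,2)/C(14,2) = 4/13
P(both black) = 20/91 ≈ 0.2198.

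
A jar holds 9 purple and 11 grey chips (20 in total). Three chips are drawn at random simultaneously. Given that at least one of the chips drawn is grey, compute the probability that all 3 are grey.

P(all 3 grey) = C(11,3)/C(20,3) = 11/76; P(at least one grey) = 1 − C(9,3)/C(20,3) = 88/95.
Since 'all 3 grey' ⊆ 'at least one grey', P(all 3 | at least one) = 11/76 / 88/95 = 5/32 ≈ 0.1562.

5/32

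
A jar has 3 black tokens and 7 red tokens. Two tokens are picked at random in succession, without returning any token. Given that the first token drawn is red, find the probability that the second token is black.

1/3

After removing 1 red, the jar has 3 black out of 9 remaining.
P(second is black | given) = 3/9 = 1/3 ≈ 0.3333.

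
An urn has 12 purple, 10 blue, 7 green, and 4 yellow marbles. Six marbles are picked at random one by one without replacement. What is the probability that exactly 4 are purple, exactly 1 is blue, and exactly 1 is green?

Unordered draws without replacement: count favorable combinations over C(33,6).
Favorable = C(12,4) · C(10,1) · C(7,1) · C(4,0) = 34650; total = C(33,6) = 1107568.
P = 34650/1107568 = 225/7192 ≈ 0.0313.

225/7192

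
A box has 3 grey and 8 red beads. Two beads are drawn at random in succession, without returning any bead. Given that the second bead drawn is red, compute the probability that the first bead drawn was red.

7/10

P(first=red and the second bead drawn is red) = (8/11)·(7/10) = 28/55.
P(the second bead drawn is red) = Σ over first color = 12/55 + 28/55 = 8/11.
By Bayes, P(first=red | the second bead drawn is red) = 28/55 / 8/11 = 7/10 ≈ 0.7000.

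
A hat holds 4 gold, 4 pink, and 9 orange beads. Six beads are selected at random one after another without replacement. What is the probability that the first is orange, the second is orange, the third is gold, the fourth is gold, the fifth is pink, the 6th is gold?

Multiply the conditional probability of each draw in order, without replacement, so each draw removes one from its color and from the total.
P = (9/17) · (8/16) · (4/15) · (3/14) · (4/13) · (2/12) = 6/7735 ≈ 0.0008.

6/7735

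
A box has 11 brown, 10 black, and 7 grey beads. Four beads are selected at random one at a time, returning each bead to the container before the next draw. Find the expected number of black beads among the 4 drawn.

By linearity of expectation, E[X] = Σ P(draw i is black); each independent draw has P(black) = 10/28.
E[X] = 4 · 10/28 = 10/7 ≈ 1.4286.

10/7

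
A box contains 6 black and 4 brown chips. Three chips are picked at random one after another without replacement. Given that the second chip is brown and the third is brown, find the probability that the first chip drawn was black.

3/4

P(first=black and the second chip is brown and the third is brown) = (6/10)·(4/9)·(3/8) = 1/10.
P(E) = Σ over first color = 1/10 + 1/30 = 2/15.
By Bayes, P(first=black | E) = 1/10 / 2/15 = 3/4 ≈ 0.7500.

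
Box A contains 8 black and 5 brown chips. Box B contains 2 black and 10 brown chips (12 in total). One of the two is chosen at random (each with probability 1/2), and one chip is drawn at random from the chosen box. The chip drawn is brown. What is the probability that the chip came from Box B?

P(brown | Box A) = 5/13; P(brown | Box B) = 5/6.
P(brown) = 1/2·5/13 + 1/2·5/6 = 95/156.
By Bayes' rule, P(Box B | brown) = 5/12 / 95/156 = 13/19 ≈ 0.6842.

13/19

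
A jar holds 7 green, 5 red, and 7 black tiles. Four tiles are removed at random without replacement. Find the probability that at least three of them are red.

145/3876

Sum the hypergeometric tail for j = 3,…,4 red tiles.
Favorable = C(5,3)·C(14,1) + C(5,4)·C(14,0) = 145; total = C(19,4) = 3876.
P = 145/3876 = 145/3876 ≈ 0.0374.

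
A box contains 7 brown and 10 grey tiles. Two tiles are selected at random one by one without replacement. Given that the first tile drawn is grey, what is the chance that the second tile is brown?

7/16

After removing 1 grey, the box has 7 brown out of 16 remaining.
P(second is brown | given) = 7/16 ≈ 0.4375.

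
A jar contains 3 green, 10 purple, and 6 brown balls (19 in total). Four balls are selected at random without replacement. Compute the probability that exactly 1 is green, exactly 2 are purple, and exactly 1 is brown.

Unordered draws without replacement: count favorable combinations over C(19,4).
Favorable = C(3,1) · C(10,2) · C(6,1) = 810; total = C(19,4) = 3876.
P = 810/3876 = 135/646 ≈ 0.2090.

135/646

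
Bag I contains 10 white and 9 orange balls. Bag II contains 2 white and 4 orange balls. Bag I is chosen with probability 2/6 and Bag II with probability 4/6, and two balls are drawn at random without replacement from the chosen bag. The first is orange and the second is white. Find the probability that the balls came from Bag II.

P(E | Bag I) = 5/19; P(E | Bag II) = 4/15.
P(E) = 1/3·5/19 + 2/3·4/15 = 227/855.
By Bayes' rule, P(Bag II | E) = 8/45 / 227/855 = 152/227 ≈ 0.6696.

152/227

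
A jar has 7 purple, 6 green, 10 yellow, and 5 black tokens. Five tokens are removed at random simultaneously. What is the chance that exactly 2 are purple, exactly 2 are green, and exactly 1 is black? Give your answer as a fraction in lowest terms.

Unordered draws without replacement: count favorable combinations over C(28,5).
Favorable = C(7,2) · C(6,2) · C(10,0) · C(5,1) = 1575; total = C(28,5) = 98280.
P = 1575/98280 = 5/312 ≈ 0.0160.

5/312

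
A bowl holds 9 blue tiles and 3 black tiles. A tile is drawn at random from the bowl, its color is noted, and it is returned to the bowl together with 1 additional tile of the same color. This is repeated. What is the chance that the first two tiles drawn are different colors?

9/26

Either blue then black, or black then blue; after the first draw the total is 13.
P = (9/12)·(3/13) + (3/12)·(9/13) = 9/26 ≈ 0.3462.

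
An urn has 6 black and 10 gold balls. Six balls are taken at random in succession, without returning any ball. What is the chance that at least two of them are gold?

Sum the hypergeometric tail for j = 2,…,6 gold balls.
Favorable = C(10,2)·C(6,4) + C(10,3)·C(6,3) + C(10,4)·C(6,2) + C(10,5)·C(6,1) + C(10,6)·C(6,0) = 7947; total = C(16,6) = 8008.
P = 7947/8008 = 7947/8008 ≈ 0.9924.

7947/8008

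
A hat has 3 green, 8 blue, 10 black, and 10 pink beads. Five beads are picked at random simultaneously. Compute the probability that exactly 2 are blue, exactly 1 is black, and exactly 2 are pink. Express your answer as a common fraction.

Unordered draws without replacement: count favorable combinations over C(31,5).
Favorable = C(3,0) · C(8,2) · C(10,1) · C(10,2) = 12600; total = C(31,5) = 169911.
P = 12600/169911 = 200/2697 ≈ 0.0742.

200/2697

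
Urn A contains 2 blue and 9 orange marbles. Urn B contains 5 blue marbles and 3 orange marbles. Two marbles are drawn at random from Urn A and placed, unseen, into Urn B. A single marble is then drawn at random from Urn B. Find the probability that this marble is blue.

59/110

Condition on how many of the transferred marbles are blue (from Urn A: 2 blue of 11; then Urn B has 10 total).
  0 blue: C(2,0)C(9,2)/C(11,2) = 36/55; then P = 5/10
  1 blue: C(2,1)C(9,1)/C(11,2) = 18/55; then P = 6/10
  2 blue: C(2,2)C(9,0)/C(11,2) = 1/55; then P = 7/10
P(blue from Urn B) = 59/110 ≈ 0.5364.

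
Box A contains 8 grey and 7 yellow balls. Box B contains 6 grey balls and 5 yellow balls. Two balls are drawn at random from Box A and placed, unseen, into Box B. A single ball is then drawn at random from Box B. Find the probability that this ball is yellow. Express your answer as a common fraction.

89/195

Condition on how many of the transferred balls are yellow (from Box A: 7 yellow of 15; then Box B has 13 total).
  0 yellow: C(7,0)C(8,2)/C(15,2) = 4/15; then P = 5/13
  1 yellow: C(7,1)C(8,1)/C(15,2) = 8/15; then P = 6/13
  2 yellow: C(7,2)C(8,0)/C(15,2) = 1/5; then P = 7/13
P(yellow from Box B) = 89/195 ≈ 0.4564.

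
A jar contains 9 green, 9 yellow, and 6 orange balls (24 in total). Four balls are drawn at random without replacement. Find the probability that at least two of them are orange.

Sum the hypergeometric tail for j = 2,…,4 orange balls.
Favorable = C(6,2)·C(18,2) + C(6,3)·C(18,1) + C(6,4)·C(18,0) = 2670; total = C(24,4) = 10626.
P = 2670/10626 = 445/1771 ≈ 0.2513.

445/1771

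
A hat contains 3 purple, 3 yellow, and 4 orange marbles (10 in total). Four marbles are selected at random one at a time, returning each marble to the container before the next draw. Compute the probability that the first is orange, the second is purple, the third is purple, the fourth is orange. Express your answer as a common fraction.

9/625

Multiply the conditional probability of each draw in order, with replacement (the composition resets each draw).
P = (4/10) · (3/10) · (3/10) · (4/10) = 9/625 ≈ 0.0144.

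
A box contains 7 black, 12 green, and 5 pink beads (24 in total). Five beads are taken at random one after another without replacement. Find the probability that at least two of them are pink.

Sum the hypergeometric tail for j = 2,…,5 pink beads.
Favorable = C(5,2)·C(19,3) + C(5,3)·C(19,2) + C(5,4)·C(19,1) + C(5,5)·C(19,0) = 11496; total = C(24,5) = 42504.
P = 11496/42504 = 479/1771 ≈ 0.2705.

479/1771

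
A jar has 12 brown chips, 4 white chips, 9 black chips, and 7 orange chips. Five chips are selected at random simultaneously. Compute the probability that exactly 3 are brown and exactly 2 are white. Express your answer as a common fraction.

Unordered draws without replacement: count favorable combinations over C(32,5).
Favorable = C(12,3) · C(4,2) · C(9,0) · C(7,0) = 1320; total = C(32,5) = 201376.
P = 1320/201376 = 165/25172 ≈ 0.0066.

165/25172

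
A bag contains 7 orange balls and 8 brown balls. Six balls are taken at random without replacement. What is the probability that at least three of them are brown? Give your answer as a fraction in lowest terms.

Sum the hypergeometric tail for j = 3,…,6 brown balls.
Favorable = C(8,3)·C(7,3) + C(8,4)·C(7,2) + C(8,5)·C(7,1) + C(8,6)·C(7,0) = 3850; total = C(15,6) = 5005.
P = 3850/5005 = 10/13 ≈ 0.7692.

10/13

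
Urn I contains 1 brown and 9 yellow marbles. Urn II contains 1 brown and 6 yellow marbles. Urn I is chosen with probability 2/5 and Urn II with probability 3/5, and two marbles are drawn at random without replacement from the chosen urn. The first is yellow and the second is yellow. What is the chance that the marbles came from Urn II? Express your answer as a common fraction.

P(E | Urn I) = 4/5; P(E | Urn II) = 5/7.
P(E) = 2/5·4/5 + 3/5·5/7 = 131/175.
By Bayes' rule, P(Urn II | E) = 3/7 / 131/175 = 75/131 ≈ 0.5725.

75/131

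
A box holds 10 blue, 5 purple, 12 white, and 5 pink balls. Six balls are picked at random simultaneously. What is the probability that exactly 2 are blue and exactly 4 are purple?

Unordered draws without replacement: count favorable combinations over C(32,6).
Favorable = C(10,2) · C(5,4) · C(12,0) · C(5,0) = 225; total = C(32,6) = 906192.
P = 225/906192 = 25/100688 ≈ 0.0002.

25/100688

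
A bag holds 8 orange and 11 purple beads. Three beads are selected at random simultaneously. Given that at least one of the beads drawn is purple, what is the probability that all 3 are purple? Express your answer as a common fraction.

P(all 3 purple) = C(11,3)/C(19,3) = 55/323; P(at least one purple) = 1 − C(8,3)/C(19,3) = 913/969.
Since 'all 3 purple' ⊆ 'at least one purple', P(all 3 | at least one) = 55/323 / 913/969 = 15/83 ≈ 0.1807.

15/83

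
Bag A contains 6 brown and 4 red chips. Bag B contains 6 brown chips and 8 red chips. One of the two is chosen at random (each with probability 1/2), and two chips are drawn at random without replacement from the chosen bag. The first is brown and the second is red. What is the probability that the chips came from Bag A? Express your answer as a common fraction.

91/181

P(E | Bag A) = 4/15; P(E | Bag B) = 24/91.
P(E) = 1/2·4/15 + 1/2·24/91 = 362/1365.
By Bayes' rule, P(Bag A | E) = 2/15 / 362/1365 = 91/181 ≈ 0.5028.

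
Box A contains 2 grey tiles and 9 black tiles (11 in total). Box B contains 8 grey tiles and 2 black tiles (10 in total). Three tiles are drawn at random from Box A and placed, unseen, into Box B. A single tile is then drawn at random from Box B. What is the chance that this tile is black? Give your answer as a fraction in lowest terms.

49/143

Condition on how many of the transferred tiles are black (from Box A: 9 black of 11; then Box B has 13 total).
  1 black: C(9,1)C(2,2)/C(11,3) = 3/55; then P = 3/13
  2 black: C(9,2)C(2,1)/C(11,3) = 24/55; then P = 4/13
  3 black: C(9,3)C(2,0)/C(11,3) = 28/55; then P = 5/13
P(black from Box B) = 49/143 ≈ 0.3427.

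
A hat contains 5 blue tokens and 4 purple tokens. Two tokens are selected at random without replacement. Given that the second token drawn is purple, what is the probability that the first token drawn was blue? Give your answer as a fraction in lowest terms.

5/8

P(first=blue and the second token drawn is purple) = (5/9)·(4/8) = 5/18.
P(the second token drawn is purple) = Σ over first color = 5/18 + 1/6 = 4/9.
By Bayes, P(first=blue | the second token drawn is purple) = 5/18 / 4/9 = 5/8 ≈ 0.6250.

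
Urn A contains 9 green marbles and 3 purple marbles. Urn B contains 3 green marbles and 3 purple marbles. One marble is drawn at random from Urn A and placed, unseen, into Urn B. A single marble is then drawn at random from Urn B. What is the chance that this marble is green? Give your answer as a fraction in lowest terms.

Condition on how many of the transferred marbles are green (from Urn A: 9 green of 12; then Urn B has 7 total).
  0 green: C(9,0)C(3,1)/C(12,1) = 1/4; then P = 3/7
  1 green: C(9,1)C(3,0)/C(12,1) = 3/4; then P = 4/7
P(green from Urn B) = 15/28 ≈ 0.5357.

15/28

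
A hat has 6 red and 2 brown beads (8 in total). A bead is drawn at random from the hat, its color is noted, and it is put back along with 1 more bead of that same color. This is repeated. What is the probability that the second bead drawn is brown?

1/4

Condition on the first draw. If first is brown (prob 2/8), second-brown has prob (3)/(9); if not (prob 6/8), it has prob 2/(9).
P = (2/8)·(3/9) + (6/8)·(2/9) = 1/4 ≈ 0.2500.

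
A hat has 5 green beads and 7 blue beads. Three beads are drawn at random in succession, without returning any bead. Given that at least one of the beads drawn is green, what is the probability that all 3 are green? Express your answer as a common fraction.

P(all 3 green) = C(5,3)/C(12,3) = 1/22; P(at least one green) = 1 − C(7,3)/C(12,3) = 37/44.
Since 'all 3 green' ⊆ 'at least one green', P(all 3 | at least one) = 1/22 / 37/44 = 2/37 ≈ 0.0541.

2/37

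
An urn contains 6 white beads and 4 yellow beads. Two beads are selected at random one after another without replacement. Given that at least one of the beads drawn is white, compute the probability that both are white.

P(both white) = C(6,2)/C(10,2) = 1/3; P(at least one white) = 1 − C(4,2)/C(10,2) = 13/15.
Since 'both white' ⊆ 'at least one white', P(both | at least one) = 1/3 / 13/15 = 5/13 ≈ 0.3846.

5/13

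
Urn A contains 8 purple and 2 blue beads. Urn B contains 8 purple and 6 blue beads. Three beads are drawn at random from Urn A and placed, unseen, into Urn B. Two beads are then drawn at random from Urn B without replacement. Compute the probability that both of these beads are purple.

Condition on how many of the transferred beads are purple (from Urn A: 8 purple of 10; then Urn B has 17 total).
  1 purple: C(8,1)C(2,2)/C(10,3) = 1/15; then P = C(9,2)/C(17,2) = 9/34
  2 purple: C(8,2)C(2,1)/C(10,3) = 7/15; then P = C(10,2)/C(17,2) = 45/136
  3 purple: C(8,3)C(2,0)/C(10,3) = 7/15; then P = C(11,2)/C(17,2) = 55/136
P(both purple) = 92/255 ≈ 0.3608.

92/255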